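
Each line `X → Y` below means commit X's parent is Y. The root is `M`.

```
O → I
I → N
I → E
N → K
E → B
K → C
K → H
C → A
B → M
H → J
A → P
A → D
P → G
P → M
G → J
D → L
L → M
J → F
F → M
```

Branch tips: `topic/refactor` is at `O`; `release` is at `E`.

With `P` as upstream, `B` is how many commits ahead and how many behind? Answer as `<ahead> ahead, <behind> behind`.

1 ahead, 4 behind

Reachable from B: {B, M}.
Reachable from P: {F, G, J, M, P}.
Only in B's history (ahead): {B} — 1.
Only in P's history (behind): {F, G, J, P} — 4.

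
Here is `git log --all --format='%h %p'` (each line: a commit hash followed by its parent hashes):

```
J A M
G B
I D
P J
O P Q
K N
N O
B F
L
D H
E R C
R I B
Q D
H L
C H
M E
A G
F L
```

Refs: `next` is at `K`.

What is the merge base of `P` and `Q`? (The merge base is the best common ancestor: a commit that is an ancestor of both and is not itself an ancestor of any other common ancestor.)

Ancestors of P: {A, B, C, D, E, F, G, H, I, J, L, M, P, R}.
Ancestors of Q: {D, H, L, Q}.
Common ancestors: {D, H, L}.
Among these, D is not an ancestor of any other common ancestor — it is the merge base.

D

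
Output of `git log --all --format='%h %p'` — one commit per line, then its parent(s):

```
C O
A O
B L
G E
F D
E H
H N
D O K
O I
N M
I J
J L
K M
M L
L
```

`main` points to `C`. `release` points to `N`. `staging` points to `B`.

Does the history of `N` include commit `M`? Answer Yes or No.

Yes

Ancestors of N (commits reachable by following parents): {L, M, N}.
M is in that set, so it is an ancestor of N.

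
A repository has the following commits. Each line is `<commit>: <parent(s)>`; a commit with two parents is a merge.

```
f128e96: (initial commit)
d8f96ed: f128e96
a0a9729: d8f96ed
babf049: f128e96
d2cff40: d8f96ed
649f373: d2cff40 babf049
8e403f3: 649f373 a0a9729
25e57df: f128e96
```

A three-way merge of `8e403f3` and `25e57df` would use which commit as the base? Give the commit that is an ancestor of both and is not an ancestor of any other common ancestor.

f128e96

Ancestors of 8e403f3: {649f373, 8e403f3, a0a9729, babf049, d2cff40, d8f96ed, f128e96}.
Ancestors of 25e57df: {25e57df, f128e96}.
Common ancestors: {f128e96}.
The only common ancestor is f128e96, so it is the merge base.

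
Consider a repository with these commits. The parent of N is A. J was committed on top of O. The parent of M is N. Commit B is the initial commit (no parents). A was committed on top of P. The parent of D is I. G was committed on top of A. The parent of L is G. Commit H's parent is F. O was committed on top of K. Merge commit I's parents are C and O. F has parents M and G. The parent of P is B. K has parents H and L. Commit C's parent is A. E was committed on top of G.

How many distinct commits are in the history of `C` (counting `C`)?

Walking parent pointers from C: reachable set = {A, B, C, P}.
That is 4 commits.

4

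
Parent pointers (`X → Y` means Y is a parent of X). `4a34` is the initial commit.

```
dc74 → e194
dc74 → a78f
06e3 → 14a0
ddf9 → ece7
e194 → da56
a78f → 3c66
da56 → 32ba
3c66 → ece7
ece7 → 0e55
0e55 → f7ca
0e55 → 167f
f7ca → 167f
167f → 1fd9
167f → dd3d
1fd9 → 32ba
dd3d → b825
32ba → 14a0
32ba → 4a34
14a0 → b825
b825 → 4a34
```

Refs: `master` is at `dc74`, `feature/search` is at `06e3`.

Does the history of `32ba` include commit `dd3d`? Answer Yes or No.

No

Ancestors of 32ba: {14a0, 32ba, 4a34, b825}.
dd3d is not in that set, so it is not an ancestor of 32ba.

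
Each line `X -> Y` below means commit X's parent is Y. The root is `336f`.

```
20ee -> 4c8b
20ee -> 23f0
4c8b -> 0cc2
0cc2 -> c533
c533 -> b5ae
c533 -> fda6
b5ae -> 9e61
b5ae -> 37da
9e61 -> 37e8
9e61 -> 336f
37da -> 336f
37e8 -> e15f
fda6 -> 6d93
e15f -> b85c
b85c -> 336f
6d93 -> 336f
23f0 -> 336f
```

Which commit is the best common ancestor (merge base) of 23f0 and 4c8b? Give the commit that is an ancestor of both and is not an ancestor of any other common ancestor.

336f

Ancestors of 23f0: {23f0, 336f}.
Ancestors of 4c8b: {0cc2, 336f, 37da, 37e8, 4c8b, 6d93, 9e61, b5ae, b85c, c533, e15f, fda6}.
Common ancestors: {336f}.
The only common ancestor is 336f, so it is the merge base.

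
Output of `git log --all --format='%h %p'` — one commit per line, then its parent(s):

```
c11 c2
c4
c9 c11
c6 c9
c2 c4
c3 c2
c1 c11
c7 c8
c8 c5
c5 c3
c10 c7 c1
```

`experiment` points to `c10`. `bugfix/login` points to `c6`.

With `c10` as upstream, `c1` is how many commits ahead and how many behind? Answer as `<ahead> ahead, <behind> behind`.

Reachable from c1: {c1, c11, c2, c4}.
Reachable from c10: {c1, c10, c11, c2, c3, c4, c5, c7, c8}.
Only in c1's history (ahead): {} — 0.
Only in c10's history (behind): {c10, c3, c5, c7, c8} — 5.

0 ahead, 5 behind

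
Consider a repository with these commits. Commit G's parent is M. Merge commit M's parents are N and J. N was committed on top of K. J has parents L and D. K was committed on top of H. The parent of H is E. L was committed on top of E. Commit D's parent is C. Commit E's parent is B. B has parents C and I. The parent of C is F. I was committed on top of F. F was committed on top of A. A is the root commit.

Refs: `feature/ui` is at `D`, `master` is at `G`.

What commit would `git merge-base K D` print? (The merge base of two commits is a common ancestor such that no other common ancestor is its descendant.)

Ancestors of K: {A, B, C, E, F, H, I, K}.
Ancestors of D: {A, C, D, F}.
Common ancestors: {A, C, F}.
Among these, C is not an ancestor of any other common ancestor — it is the merge base.

C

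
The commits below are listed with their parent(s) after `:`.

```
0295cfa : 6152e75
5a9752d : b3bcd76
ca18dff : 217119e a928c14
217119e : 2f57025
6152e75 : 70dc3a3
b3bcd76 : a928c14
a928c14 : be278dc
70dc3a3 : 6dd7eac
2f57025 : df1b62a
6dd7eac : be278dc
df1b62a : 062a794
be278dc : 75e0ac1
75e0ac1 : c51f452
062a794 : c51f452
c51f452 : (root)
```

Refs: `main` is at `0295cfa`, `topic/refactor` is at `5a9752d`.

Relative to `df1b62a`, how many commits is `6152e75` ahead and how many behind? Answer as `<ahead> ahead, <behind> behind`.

Reachable from 6152e75: {6152e75, 6dd7eac, 70dc3a3, 75e0ac1, be278dc, c51f452}.
Reachable from df1b62a: {062a794, c51f452, df1b62a}.
Only in 6152e75's history (ahead): {6152e75, 6dd7eac, 70dc3a3, 75e0ac1, be278dc} — 5.
Only in df1b62a's history (behind): {062a794, df1b62a} — 2.

5 ahead, 2 behind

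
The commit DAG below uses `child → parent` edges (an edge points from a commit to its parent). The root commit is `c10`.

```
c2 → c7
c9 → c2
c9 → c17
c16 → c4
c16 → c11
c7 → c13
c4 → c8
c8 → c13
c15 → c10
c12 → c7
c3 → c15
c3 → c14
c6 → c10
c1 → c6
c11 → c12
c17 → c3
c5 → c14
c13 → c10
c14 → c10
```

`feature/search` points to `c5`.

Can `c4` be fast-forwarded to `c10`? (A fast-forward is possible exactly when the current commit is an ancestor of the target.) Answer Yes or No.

No

A fast-forward from c4 to c10 is possible iff c4 is an ancestor of c10.
Ancestors of c10: {c10}.
c4 is not among them, so fast-forward is not possible.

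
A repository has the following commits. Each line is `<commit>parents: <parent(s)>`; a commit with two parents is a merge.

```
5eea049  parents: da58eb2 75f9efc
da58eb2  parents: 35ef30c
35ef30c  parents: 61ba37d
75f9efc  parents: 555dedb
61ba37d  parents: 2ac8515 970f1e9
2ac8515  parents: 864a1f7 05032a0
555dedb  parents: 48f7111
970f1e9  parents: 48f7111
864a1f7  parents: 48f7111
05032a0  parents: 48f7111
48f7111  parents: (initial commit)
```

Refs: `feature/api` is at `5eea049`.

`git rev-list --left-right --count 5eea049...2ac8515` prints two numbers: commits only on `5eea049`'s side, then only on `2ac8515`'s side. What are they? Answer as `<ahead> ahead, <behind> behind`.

7 ahead, 0 behind

Reachable from 5eea049: {05032a0, 2ac8515, 35ef30c, 48f7111, 555dedb, 5eea049, 61ba37d, 75f9efc, 864a1f7, 970f1e9, da58eb2}.
Reachable from 2ac8515: {05032a0, 2ac8515, 48f7111, 864a1f7}.
Only in 5eea049's history (ahead): {35ef30c, 555dedb, 5eea049, 61ba37d, 75f9efc, 970f1e9, da58eb2} — 7.
Only in 2ac8515's history (behind): {} — 0.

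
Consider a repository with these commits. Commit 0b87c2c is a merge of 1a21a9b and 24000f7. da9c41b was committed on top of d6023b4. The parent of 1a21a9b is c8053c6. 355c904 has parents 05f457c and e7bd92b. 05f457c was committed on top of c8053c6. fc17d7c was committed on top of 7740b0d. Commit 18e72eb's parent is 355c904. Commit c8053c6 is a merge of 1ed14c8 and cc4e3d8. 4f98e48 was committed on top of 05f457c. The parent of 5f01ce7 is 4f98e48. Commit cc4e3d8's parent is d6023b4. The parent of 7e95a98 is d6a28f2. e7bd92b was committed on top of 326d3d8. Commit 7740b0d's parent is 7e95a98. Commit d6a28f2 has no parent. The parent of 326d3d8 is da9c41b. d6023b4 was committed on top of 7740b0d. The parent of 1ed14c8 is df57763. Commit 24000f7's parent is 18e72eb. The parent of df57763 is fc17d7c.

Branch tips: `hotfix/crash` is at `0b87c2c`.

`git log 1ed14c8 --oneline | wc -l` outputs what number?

6

Walking parent pointers from 1ed14c8: reachable set = {1ed14c8, 7740b0d, 7e95a98, d6a28f2, df57763, fc17d7c}.
That is 6 commits.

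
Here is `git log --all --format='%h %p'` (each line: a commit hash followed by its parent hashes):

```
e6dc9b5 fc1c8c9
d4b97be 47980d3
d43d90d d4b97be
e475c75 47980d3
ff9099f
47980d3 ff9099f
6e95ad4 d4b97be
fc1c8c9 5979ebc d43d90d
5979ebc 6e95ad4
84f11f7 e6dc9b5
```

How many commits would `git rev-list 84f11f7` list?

Walking parent pointers from 84f11f7: reachable set = {47980d3, 5979ebc, 6e95ad4, 84f11f7, d43d90d, d4b97be, e6dc9b5, fc1c8c9, ff9099f}.
That is 9 commits.

9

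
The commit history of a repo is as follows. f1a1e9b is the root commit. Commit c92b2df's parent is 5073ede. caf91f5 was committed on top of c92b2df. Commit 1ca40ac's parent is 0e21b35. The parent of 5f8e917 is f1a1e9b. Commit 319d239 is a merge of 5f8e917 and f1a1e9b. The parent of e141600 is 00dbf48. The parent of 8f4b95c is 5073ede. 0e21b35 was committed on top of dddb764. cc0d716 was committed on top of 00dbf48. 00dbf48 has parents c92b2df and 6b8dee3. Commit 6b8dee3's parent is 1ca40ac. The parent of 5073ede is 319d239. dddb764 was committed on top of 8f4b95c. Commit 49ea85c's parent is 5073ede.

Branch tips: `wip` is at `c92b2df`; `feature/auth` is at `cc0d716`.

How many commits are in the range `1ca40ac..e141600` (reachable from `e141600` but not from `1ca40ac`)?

4

Reachable from e141600: {00dbf48, 0e21b35, 1ca40ac, 319d239, 5073ede, 5f8e917, 6b8dee3, 8f4b95c, c92b2df, dddb764, e141600, f1a1e9b}.
Reachable from 1ca40ac: {0e21b35, 1ca40ac, 319d239, 5073ede, 5f8e917, 8f4b95c, dddb764, f1a1e9b}.
In e141600's history but not 1ca40ac's: {00dbf48, 6b8dee3, c92b2df, e141600} — 4 commits.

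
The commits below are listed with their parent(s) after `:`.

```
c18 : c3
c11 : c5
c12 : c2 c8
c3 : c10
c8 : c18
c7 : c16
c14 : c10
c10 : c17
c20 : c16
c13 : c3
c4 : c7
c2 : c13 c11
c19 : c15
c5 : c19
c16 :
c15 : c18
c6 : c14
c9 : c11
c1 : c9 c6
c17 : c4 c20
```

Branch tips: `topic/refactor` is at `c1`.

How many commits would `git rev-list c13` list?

8

Walking parent pointers from c13: reachable set = {c10, c13, c16, c17, c20, c3, c4, c7}.
That is 8 commits.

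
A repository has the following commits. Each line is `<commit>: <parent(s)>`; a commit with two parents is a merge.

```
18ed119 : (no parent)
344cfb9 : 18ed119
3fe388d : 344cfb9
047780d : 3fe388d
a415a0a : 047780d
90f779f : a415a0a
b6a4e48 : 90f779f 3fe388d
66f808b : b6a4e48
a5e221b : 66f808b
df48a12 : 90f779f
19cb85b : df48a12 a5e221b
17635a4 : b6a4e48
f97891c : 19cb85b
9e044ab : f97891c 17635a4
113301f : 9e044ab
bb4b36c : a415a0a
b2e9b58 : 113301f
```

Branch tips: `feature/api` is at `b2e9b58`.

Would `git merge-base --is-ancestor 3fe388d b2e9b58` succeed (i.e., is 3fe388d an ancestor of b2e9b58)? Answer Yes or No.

Yes

Ancestors of b2e9b58 (commits reachable by following parents): {047780d, 113301f, 17635a4, 18ed119, 19cb85b, 344cfb9, 3fe388d, 66f808b, 90f779f, 9e044ab, a415a0a, a5e221b, b2e9b58, b6a4e48, df48a12, f97891c}.
3fe388d is in that set, so it is an ancestor of b2e9b58.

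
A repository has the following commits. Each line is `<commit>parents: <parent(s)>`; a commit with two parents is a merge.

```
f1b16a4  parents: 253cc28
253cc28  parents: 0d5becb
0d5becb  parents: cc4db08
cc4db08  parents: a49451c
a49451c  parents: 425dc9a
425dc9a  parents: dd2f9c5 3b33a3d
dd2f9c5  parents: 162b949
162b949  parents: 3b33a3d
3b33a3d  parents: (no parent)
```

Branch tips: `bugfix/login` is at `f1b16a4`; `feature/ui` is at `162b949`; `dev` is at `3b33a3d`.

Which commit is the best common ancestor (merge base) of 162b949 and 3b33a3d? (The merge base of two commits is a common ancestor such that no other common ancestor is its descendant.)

3b33a3d

Ancestors of 162b949: {162b949, 3b33a3d}.
Ancestors of 3b33a3d: {3b33a3d}.
Common ancestors: {3b33a3d}.
The only common ancestor is 3b33a3d, so it is the merge base.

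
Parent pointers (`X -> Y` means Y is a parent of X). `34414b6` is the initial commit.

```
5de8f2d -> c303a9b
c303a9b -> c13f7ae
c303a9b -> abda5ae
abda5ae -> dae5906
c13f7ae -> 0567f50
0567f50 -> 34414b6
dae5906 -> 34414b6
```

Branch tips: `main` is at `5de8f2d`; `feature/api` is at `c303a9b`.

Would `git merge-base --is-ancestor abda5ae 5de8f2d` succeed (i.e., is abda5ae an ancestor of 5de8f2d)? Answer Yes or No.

Yes

Ancestors of 5de8f2d (commits reachable by following parents): {0567f50, 34414b6, 5de8f2d, abda5ae, c13f7ae, c303a9b, dae5906}.
abda5ae is in that set, so it is an ancestor of 5de8f2d.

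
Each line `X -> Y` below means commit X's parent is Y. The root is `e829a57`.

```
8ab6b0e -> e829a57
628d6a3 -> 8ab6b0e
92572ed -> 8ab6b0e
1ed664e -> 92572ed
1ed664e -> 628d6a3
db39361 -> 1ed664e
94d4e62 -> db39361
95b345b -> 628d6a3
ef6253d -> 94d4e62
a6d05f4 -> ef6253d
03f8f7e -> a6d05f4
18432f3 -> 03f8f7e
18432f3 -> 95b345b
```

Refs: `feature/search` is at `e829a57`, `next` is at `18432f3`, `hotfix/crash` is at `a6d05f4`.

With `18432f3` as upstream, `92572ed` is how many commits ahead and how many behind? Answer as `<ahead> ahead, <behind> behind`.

0 ahead, 9 behind

Reachable from 92572ed: {8ab6b0e, 92572ed, e829a57}.
Reachable from 18432f3: {03f8f7e, 18432f3, 1ed664e, 628d6a3, 8ab6b0e, 92572ed, 94d4e62, 95b345b, a6d05f4, db39361, e829a57, ef6253d}.
Only in 92572ed's history (ahead): {} — 0.
Only in 18432f3's history (behind): {03f8f7e, 18432f3, 1ed664e, 628d6a3, 94d4e62, 95b345b, a6d05f4, db39361, ef6253d} — 9.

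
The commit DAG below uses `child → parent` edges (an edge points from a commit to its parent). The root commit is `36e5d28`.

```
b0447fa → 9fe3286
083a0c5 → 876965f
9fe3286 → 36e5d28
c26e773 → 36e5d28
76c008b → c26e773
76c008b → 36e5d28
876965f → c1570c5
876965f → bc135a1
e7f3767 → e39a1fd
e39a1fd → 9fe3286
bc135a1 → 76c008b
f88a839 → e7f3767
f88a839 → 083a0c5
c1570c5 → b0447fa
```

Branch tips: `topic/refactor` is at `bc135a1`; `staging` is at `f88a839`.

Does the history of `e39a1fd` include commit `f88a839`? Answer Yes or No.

Ancestors of e39a1fd: {36e5d28, 9fe3286, e39a1fd}.
f88a839 is not in that set, so it is not an ancestor of e39a1fd.

No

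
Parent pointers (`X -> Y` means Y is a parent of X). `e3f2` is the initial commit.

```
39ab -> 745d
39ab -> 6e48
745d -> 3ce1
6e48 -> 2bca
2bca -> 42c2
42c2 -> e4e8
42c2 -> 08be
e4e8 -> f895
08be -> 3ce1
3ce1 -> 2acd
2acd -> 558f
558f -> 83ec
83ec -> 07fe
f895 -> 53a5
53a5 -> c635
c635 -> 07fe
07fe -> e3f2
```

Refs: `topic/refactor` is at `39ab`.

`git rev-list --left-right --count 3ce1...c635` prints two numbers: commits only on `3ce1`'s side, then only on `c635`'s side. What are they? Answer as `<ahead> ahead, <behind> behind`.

Reachable from 3ce1: {07fe, 2acd, 3ce1, 558f, 83ec, e3f2}.
Reachable from c635: {07fe, c635, e3f2}.
Only in 3ce1's history (ahead): {2acd, 3ce1, 558f, 83ec} — 4.
Only in c635's history (behind): {c635} — 1.

4 ahead, 1 behind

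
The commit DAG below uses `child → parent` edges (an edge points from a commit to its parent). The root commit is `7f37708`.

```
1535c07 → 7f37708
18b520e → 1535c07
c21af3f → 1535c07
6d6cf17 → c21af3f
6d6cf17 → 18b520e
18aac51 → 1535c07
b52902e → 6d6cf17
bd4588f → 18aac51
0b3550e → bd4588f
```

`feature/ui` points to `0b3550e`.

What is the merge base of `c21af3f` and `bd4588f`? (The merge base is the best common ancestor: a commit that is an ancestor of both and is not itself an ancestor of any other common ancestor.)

1535c07

Ancestors of c21af3f: {1535c07, 7f37708, c21af3f}.
Ancestors of bd4588f: {1535c07, 18aac51, 7f37708, bd4588f}.
Common ancestors: {1535c07, 7f37708}.
Among these, 1535c07 is not an ancestor of any other common ancestor — it is the merge base.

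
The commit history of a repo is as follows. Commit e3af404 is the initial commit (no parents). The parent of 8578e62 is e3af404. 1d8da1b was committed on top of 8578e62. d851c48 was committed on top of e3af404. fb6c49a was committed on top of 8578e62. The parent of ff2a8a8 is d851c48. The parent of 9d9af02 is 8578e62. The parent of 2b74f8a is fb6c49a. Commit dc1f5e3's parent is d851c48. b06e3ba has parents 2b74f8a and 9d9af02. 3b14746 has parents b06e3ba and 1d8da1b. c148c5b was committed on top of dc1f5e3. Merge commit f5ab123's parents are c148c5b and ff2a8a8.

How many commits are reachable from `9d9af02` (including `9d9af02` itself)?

3

Walking parent pointers from 9d9af02: reachable set = {8578e62, 9d9af02, e3af404}.
That is 3 commits.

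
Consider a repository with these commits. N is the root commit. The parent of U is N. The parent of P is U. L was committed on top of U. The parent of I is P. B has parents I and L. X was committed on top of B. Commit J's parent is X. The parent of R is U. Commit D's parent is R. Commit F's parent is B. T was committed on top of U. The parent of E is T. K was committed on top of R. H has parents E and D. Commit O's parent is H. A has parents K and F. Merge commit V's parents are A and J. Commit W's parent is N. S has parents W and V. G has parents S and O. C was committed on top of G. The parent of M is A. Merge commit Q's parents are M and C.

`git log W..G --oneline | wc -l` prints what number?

Reachable from G: {A, B, D, E, F, G, H, I, J, K, L, N, O, P, R, S, T, U, V, W, X}.
Reachable from W: {N, W}.
In G's history but not W's: {A, B, D, E, F, G, H, I, J, K, L, O, P, R, S, T, U, V, X} — 19 commits.

19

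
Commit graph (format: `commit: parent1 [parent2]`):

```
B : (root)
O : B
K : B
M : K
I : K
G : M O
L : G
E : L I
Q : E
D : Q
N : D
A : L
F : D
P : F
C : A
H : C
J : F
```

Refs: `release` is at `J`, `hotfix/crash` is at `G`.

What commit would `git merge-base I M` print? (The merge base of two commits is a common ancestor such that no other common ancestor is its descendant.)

K

Ancestors of I: {B, I, K}.
Ancestors of M: {B, K, M}.
Common ancestors: {B, K}.
Among these, K is not an ancestor of any other common ancestor — it is the merge base.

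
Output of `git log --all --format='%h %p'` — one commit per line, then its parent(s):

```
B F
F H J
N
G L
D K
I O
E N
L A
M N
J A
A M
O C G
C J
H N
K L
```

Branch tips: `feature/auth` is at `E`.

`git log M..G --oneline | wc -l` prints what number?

Reachable from G: {A, G, L, M, N}.
Reachable from M: {M, N}.
In G's history but not M's: {A, G, L} — 3 commits.

3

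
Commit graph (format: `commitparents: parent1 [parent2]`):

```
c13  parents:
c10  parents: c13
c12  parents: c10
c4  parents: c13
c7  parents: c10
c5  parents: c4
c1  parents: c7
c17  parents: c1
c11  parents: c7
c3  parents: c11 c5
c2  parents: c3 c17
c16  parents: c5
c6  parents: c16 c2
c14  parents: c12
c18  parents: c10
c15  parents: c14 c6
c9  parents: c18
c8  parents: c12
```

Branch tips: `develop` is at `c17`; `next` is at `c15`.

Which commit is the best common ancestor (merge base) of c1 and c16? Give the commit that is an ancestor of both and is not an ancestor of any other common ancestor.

c13

Ancestors of c1: {c1, c10, c13, c7}.
Ancestors of c16: {c13, c16, c4, c5}.
Common ancestors: {c13}.
The only common ancestor is c13, so it is the merge base.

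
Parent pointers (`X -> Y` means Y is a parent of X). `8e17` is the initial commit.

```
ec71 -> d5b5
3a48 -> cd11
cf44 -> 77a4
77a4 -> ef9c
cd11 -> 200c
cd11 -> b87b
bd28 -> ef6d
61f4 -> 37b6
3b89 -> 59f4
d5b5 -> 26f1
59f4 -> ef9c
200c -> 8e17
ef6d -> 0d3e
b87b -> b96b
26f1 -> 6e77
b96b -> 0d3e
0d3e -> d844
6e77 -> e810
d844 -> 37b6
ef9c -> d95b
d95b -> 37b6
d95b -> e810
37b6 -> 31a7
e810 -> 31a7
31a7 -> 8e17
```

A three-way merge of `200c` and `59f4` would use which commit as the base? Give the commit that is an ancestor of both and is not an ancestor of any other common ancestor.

Ancestors of 200c: {200c, 8e17}.
Ancestors of 59f4: {31a7, 37b6, 59f4, 8e17, d95b, e810, ef9c}.
Common ancestors: {8e17}.
The only common ancestor is 8e17, so it is the merge base.

8e17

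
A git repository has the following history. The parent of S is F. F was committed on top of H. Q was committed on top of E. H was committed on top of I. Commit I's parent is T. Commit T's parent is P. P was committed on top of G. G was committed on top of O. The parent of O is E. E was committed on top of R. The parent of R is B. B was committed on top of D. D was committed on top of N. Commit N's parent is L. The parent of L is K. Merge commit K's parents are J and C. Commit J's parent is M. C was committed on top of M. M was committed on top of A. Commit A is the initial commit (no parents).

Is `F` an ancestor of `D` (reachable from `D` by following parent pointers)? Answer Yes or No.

Ancestors of D: {A, C, D, J, K, L, M, N}.
F is not in that set, so it is not an ancestor of D.

No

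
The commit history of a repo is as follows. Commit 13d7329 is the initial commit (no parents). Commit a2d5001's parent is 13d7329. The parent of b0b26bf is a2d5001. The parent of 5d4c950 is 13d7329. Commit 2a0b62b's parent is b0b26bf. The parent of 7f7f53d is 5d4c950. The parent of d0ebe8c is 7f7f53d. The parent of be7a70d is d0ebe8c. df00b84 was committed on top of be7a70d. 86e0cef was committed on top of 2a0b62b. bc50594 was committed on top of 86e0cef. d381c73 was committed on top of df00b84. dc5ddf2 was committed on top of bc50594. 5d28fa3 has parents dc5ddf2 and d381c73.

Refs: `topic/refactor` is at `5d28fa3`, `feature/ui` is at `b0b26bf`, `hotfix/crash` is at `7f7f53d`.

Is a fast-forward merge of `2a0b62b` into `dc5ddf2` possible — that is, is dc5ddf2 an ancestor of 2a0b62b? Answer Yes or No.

No

A fast-forward from dc5ddf2 to 2a0b62b is possible iff dc5ddf2 is an ancestor of 2a0b62b.
Ancestors of 2a0b62b: {13d7329, 2a0b62b, a2d5001, b0b26bf}.
dc5ddf2 is not among them, so fast-forward is not possible.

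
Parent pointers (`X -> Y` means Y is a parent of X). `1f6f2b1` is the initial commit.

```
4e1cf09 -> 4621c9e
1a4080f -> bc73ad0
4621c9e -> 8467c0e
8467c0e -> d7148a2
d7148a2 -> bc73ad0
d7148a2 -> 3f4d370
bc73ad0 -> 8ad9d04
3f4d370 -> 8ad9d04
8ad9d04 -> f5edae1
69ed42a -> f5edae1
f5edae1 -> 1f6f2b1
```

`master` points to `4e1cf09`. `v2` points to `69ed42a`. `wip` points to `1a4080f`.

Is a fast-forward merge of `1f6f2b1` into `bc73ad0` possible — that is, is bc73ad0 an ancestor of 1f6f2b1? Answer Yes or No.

A fast-forward from bc73ad0 to 1f6f2b1 is possible iff bc73ad0 is an ancestor of 1f6f2b1.
Ancestors of 1f6f2b1: {1f6f2b1}.
bc73ad0 is not among them, so fast-forward is not possible.

No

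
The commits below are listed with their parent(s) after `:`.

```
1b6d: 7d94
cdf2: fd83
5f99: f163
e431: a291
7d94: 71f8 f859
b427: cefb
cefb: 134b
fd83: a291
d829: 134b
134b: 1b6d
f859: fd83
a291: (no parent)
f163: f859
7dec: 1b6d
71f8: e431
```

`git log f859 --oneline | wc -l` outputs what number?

3

Walking parent pointers from f859: reachable set = {a291, f859, fd83}.
That is 3 commits.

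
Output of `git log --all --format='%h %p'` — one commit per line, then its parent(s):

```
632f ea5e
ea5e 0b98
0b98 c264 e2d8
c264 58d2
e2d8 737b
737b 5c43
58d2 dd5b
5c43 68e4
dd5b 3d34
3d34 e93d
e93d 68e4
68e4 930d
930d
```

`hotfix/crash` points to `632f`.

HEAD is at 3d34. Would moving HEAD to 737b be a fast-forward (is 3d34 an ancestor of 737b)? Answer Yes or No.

No

A fast-forward from 3d34 to 737b is possible iff 3d34 is an ancestor of 737b.
Ancestors of 737b: {5c43, 68e4, 737b, 930d}.
3d34 is not among them, so fast-forward is not possible.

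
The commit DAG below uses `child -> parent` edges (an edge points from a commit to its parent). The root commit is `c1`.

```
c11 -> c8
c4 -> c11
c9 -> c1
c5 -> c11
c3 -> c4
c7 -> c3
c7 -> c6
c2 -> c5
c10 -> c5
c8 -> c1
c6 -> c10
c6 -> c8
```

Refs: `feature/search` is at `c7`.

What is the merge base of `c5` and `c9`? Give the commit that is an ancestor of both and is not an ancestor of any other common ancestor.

c1

Ancestors of c5: {c1, c11, c5, c8}.
Ancestors of c9: {c1, c9}.
Common ancestors: {c1}.
The only common ancestor is c1, so it is the merge base.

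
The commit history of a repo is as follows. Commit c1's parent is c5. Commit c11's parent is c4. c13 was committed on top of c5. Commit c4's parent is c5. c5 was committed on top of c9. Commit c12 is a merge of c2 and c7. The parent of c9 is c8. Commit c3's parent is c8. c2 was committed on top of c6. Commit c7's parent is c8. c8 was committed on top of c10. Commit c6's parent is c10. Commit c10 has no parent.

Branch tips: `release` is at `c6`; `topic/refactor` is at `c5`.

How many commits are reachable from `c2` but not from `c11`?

Reachable from c2: {c10, c2, c6}.
Reachable from c11: {c10, c11, c4, c5, c8, c9}.
In c2's history but not c11's: {c2, c6} — 2 commits.

2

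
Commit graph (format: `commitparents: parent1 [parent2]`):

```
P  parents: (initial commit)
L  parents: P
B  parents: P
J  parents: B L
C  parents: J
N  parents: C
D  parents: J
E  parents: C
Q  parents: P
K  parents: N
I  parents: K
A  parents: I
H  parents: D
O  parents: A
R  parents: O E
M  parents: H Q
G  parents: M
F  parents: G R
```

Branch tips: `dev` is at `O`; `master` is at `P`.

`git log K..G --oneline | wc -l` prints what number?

Reachable from G: {B, D, G, H, J, L, M, P, Q}.
Reachable from K: {B, C, J, K, L, N, P}.
In G's history but not K's: {D, G, H, M, Q} — 5 commits.

5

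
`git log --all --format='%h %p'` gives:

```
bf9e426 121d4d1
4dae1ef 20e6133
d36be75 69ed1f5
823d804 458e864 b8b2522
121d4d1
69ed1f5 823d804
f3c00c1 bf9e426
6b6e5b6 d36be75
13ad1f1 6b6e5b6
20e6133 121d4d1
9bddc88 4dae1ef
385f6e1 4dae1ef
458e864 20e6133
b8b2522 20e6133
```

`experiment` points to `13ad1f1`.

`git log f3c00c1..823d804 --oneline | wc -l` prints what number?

Reachable from 823d804: {121d4d1, 20e6133, 458e864, 823d804, b8b2522}.
Reachable from f3c00c1: {121d4d1, bf9e426, f3c00c1}.
In 823d804's history but not f3c00c1's: {20e6133, 458e864, 823d804, b8b2522} — 4 commits.

4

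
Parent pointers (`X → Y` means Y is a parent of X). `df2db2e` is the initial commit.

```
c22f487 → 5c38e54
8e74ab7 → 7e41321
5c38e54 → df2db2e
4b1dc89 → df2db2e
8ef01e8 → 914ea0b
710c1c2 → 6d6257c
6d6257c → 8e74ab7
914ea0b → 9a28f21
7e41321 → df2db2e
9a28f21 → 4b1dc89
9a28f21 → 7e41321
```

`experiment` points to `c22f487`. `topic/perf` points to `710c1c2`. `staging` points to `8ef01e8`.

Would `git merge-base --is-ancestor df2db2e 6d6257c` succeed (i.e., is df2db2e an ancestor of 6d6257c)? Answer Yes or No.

Yes

Ancestors of 6d6257c (commits reachable by following parents): {6d6257c, 7e41321, 8e74ab7, df2db2e}.
df2db2e is in that set, so it is an ancestor of 6d6257c.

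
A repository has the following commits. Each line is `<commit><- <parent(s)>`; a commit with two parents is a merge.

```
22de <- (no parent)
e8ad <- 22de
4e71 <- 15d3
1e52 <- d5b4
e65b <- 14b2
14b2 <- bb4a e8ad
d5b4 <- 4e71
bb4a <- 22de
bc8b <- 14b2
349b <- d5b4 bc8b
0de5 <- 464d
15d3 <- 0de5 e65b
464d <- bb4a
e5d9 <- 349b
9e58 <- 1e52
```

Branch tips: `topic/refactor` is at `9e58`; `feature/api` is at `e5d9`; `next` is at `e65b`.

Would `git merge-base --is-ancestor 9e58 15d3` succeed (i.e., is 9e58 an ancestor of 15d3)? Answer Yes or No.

No

Ancestors of 15d3: {0de5, 14b2, 15d3, 22de, 464d, bb4a, e65b, e8ad}.
9e58 is not in that set, so it is not an ancestor of 15d3.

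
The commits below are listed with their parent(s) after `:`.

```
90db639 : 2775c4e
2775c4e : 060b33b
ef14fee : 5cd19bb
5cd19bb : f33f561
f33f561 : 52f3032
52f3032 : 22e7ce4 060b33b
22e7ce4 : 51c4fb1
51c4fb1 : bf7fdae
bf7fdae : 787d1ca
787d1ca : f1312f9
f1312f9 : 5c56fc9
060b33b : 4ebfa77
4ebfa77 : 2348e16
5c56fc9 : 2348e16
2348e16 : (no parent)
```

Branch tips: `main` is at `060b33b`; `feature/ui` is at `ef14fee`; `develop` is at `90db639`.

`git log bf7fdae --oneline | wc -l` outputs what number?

5

Walking parent pointers from bf7fdae: reachable set = {2348e16, 5c56fc9, 787d1ca, bf7fdae, f1312f9}.
That is 5 commits.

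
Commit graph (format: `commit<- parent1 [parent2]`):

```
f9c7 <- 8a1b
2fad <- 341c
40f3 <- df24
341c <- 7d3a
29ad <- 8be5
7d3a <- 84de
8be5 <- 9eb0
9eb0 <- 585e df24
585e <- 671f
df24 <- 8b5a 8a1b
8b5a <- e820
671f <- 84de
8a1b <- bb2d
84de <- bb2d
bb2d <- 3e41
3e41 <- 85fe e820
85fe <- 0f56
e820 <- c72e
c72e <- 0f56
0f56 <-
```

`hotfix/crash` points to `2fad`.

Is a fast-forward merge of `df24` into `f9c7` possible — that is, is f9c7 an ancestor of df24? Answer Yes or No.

A fast-forward from f9c7 to df24 is possible iff f9c7 is an ancestor of df24.
Ancestors of df24: {0f56, 3e41, 85fe, 8a1b, 8b5a, bb2d, c72e, df24, e820}.
f9c7 is not among them, so fast-forward is not possible.

No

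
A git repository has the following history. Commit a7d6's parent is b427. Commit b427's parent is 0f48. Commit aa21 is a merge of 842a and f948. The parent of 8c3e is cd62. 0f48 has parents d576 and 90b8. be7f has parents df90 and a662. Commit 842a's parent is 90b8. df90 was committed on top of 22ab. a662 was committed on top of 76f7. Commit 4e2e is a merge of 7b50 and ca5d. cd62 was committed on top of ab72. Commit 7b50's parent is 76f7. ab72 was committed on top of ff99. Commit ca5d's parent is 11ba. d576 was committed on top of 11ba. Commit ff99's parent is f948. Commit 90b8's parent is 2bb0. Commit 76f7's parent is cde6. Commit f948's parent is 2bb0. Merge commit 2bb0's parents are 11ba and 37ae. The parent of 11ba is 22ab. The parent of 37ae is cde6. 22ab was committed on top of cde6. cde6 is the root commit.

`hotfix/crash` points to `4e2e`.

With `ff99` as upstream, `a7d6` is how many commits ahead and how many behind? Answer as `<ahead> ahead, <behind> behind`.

5 ahead, 2 behind

Reachable from a7d6: {0f48, 11ba, 22ab, 2bb0, 37ae, 90b8, a7d6, b427, cde6, d576}.
Reachable from ff99: {11ba, 22ab, 2bb0, 37ae, cde6, f948, ff99}.
Only in a7d6's history (ahead): {0f48, 90b8, a7d6, b427, d576} — 5.
Only in ff99's history (behind): {f948, ff99} — 2.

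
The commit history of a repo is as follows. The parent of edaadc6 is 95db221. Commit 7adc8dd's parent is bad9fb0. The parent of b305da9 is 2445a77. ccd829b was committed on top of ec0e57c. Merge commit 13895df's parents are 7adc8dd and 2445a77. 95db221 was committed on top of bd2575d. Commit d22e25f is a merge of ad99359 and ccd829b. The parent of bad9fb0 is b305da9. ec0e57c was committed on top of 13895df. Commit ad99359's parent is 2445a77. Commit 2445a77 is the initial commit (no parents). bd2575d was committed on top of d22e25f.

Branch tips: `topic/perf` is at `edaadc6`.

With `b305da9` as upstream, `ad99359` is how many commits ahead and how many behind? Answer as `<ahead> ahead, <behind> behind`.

1 ahead, 1 behind

Reachable from ad99359: {2445a77, ad99359}.
Reachable from b305da9: {2445a77, b305da9}.
Only in ad99359's history (ahead): {ad99359} — 1.
Only in b305da9's history (behind): {b305da9} — 1.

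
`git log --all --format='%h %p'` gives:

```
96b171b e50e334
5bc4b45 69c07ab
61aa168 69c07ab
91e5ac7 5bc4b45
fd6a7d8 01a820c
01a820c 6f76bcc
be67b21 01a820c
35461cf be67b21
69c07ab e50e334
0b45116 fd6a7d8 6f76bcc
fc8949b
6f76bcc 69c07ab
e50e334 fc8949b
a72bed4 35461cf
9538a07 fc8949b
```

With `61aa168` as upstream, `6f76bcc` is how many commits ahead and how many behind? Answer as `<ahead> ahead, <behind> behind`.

Reachable from 6f76bcc: {69c07ab, 6f76bcc, e50e334, fc8949b}.
Reachable from 61aa168: {61aa168, 69c07ab, e50e334, fc8949b}.
Only in 6f76bcc's history (ahead): {6f76bcc} — 1.
Only in 61aa168's history (behind): {61aa168} — 1.

1 ahead, 1 behind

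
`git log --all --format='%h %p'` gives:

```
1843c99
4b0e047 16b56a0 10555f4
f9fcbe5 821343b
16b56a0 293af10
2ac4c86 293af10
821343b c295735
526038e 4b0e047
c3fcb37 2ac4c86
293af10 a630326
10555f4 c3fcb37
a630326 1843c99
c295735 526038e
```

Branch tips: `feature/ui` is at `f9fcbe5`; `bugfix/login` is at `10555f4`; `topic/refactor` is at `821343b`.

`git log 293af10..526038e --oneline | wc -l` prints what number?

Reachable from 526038e: {10555f4, 16b56a0, 1843c99, 293af10, 2ac4c86, 4b0e047, 526038e, a630326, c3fcb37}.
Reachable from 293af10: {1843c99, 293af10, a630326}.
In 526038e's history but not 293af10's: {10555f4, 16b56a0, 2ac4c86, 4b0e047, 526038e, c3fcb37} — 6 commits.

6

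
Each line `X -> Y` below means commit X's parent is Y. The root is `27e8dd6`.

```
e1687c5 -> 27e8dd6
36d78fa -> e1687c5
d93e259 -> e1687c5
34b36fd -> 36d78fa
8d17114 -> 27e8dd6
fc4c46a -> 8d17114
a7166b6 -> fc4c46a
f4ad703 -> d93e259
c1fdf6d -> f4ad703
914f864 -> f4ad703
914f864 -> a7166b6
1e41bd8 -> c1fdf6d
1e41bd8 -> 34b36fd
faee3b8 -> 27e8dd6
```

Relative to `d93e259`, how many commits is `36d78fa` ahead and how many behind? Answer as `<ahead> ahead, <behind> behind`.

1 ahead, 1 behind

Reachable from 36d78fa: {27e8dd6, 36d78fa, e1687c5}.
Reachable from d93e259: {27e8dd6, d93e259, e1687c5}.
Only in 36d78fa's history (ahead): {36d78fa} — 1.
Only in d93e259's history (behind): {d93e259} — 1.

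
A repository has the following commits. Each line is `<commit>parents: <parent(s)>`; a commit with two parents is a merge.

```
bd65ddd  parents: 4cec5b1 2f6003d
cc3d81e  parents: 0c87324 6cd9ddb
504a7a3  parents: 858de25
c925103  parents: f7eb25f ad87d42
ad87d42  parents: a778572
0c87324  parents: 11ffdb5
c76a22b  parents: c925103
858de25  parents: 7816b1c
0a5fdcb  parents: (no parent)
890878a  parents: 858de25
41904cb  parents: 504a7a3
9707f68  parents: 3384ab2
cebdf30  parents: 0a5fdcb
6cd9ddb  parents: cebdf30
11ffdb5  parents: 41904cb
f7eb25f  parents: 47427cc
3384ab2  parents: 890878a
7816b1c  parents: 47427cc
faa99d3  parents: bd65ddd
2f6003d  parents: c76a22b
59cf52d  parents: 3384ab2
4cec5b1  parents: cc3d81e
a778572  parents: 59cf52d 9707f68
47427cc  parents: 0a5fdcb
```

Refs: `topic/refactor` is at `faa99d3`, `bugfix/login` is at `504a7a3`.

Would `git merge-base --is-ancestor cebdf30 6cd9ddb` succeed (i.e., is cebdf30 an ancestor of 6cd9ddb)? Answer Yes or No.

Ancestors of 6cd9ddb (commits reachable by following parents): {0a5fdcb, 6cd9ddb, cebdf30}.
cebdf30 is in that set, so it is an ancestor of 6cd9ddb.

Yes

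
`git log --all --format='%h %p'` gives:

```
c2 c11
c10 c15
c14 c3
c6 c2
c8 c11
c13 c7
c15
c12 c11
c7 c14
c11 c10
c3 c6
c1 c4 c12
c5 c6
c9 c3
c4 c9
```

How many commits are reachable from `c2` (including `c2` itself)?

Walking parent pointers from c2: reachable set = {c10, c11, c15, c2}.
That is 4 commits.

4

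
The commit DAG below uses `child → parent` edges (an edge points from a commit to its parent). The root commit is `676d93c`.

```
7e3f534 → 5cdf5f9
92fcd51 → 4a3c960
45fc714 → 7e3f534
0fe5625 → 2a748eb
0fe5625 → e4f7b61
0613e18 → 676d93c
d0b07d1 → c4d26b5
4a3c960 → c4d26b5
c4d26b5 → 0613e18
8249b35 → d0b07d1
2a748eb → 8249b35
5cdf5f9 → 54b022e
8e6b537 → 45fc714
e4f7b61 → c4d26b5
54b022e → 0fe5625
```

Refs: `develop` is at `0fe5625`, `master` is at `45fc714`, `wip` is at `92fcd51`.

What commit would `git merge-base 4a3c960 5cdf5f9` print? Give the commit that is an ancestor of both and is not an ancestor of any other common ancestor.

c4d26b5

Ancestors of 4a3c960: {0613e18, 4a3c960, 676d93c, c4d26b5}.
Ancestors of 5cdf5f9: {0613e18, 0fe5625, 2a748eb, 54b022e, 5cdf5f9, 676d93c, 8249b35, c4d26b5, d0b07d1, e4f7b61}.
Common ancestors: {0613e18, 676d93c, c4d26b5}.
Among these, c4d26b5 is not an ancestor of any other common ancestor — it is the merge base.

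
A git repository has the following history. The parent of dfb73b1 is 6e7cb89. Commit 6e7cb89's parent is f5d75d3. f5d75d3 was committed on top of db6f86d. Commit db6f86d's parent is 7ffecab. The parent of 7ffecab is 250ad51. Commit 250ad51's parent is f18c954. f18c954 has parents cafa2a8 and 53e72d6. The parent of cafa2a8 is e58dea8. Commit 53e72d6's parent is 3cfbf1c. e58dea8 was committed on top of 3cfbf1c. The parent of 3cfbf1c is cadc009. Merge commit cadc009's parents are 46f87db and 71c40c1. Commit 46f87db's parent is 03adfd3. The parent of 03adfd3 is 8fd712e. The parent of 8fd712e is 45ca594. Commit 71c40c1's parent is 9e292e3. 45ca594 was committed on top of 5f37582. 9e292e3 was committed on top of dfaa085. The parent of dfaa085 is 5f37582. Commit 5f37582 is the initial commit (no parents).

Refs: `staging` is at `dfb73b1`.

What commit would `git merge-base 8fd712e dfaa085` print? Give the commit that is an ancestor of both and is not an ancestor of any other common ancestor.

Ancestors of 8fd712e: {45ca594, 5f37582, 8fd712e}.
Ancestors of dfaa085: {5f37582, dfaa085}.
Common ancestors: {5f37582}.
The only common ancestor is 5f37582, so it is the merge base.

5f37582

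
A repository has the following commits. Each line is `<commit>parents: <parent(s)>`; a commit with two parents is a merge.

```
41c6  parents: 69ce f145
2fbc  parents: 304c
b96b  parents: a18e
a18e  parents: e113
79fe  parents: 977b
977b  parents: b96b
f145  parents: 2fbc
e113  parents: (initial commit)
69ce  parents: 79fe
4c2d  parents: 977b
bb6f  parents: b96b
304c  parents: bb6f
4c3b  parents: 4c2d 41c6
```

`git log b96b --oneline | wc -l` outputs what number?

3

Walking parent pointers from b96b: reachable set = {a18e, b96b, e113}.
That is 3 commits.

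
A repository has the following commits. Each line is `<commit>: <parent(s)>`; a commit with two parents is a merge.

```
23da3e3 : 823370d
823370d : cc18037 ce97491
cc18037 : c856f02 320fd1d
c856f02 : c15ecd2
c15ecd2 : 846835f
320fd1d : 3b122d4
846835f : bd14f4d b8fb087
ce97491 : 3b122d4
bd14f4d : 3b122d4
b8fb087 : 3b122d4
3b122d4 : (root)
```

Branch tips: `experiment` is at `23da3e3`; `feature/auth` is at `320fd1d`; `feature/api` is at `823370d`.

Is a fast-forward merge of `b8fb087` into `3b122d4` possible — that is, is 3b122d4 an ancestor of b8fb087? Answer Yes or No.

A fast-forward from 3b122d4 to b8fb087 is possible iff 3b122d4 is an ancestor of b8fb087.
Ancestors of b8fb087: {3b122d4, b8fb087}.
3b122d4 is among them, so fast-forward is possible.

Yes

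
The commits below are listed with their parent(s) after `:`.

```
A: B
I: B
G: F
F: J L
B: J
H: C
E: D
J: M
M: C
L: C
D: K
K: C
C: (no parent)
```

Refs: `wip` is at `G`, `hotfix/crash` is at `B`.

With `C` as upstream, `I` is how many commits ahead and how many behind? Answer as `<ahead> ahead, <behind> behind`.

Reachable from I: {B, C, I, J, M}.
Reachable from C: {C}.
Only in I's history (ahead): {B, I, J, M} — 4.
Only in C's history (behind): {} — 0.

4 ahead, 0 behind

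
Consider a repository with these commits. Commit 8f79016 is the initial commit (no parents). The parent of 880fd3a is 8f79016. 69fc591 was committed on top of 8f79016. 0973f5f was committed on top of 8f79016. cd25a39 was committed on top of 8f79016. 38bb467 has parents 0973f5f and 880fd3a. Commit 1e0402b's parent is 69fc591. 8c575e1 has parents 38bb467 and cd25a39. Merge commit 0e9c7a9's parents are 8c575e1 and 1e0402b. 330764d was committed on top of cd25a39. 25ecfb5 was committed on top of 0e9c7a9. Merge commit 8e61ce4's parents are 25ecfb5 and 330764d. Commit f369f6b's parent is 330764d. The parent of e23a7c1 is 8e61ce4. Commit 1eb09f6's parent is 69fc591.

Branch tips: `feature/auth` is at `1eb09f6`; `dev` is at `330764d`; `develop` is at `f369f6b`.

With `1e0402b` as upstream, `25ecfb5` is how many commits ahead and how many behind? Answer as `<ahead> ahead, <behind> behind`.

Reachable from 25ecfb5: {0973f5f, 0e9c7a9, 1e0402b, 25ecfb5, 38bb467, 69fc591, 880fd3a, 8c575e1, 8f79016, cd25a39}.
Reachable from 1e0402b: {1e0402b, 69fc591, 8f79016}.
Only in 25ecfb5's history (ahead): {0973f5f, 0e9c7a9, 25ecfb5, 38bb467, 880fd3a, 8c575e1, cd25a39} — 7.
Only in 1e0402b's history (behind): {} — 0.

7 ahead, 0 behind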